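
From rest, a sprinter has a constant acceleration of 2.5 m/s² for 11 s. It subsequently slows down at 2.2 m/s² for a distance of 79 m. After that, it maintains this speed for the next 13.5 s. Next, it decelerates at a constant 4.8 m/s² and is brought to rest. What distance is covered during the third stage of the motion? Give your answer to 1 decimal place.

Phase 1 (accelerating): v₀ = 0 m/s, a = 2.5 m/s².
v = v₀ + at = 0 + (2.5)(11) = 27.5 m/s
Δx = v₀t + ½at² = 0·11 + 0.5·2.5·11² = 151 m

Phase 2 (decelerating): v₀ = 27.5 m/s, a = -2.2 m/s².
v² = v₀² + 2aΔx = 27.5² + 2·-2.2·79 = 409 → v = 20.2 m/s
t = (v − v₀)/a = (20.2 − 27.5)/-2.2 = 3.31 s

Phase 3 (constant speed): v₀ = 20.2 m/s, a = 0 m/s².
v = v₀ + at = 20.2 + (0)(13.5) = 20.2 m/s
Δx = v₀t + ½at² = 20.2·13.5 + 0.5·0·13.5² = 273 m
Distance in phase 3 = 273 m

272.9 m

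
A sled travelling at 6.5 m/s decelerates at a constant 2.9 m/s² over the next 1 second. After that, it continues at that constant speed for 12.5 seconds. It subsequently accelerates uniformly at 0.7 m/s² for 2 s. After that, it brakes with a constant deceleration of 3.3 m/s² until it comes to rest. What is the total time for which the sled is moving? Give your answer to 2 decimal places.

17.02 s

Phase 1 (decelerating): v₀ = 6.50 m/s, a = -2.9 m/s².
v = v₀ + at = 6.50 + (-2.9)(1) = 3.60 m/s
Δx = v₀t + ½at² = 6.50·1 + 0.5·-2.9·1² = 5.05 m

Phase 2 (constant speed): v₀ = 3.60 m/s, a = 0 m/s².
v = v₀ + at = 3.60 + (0)(12.5) = 3.60 m/s
Δx = v₀t + ½at² = 3.60·12.5 + 0.5·0·12.5² = 45.0 m

Phase 3 (accelerating): v₀ = 3.60 m/s, a = 0.7 m/s².
v = v₀ + at = 3.60 + (0.7)(2) = 5.00 m/s
Δx = v₀t + ½at² = 3.60·2 + 0.5·0.7·2² = 8.60 m

Phase 4 (decelerating): v₀ = 5.00 m/s, a = -3.3 m/s².
v = v₀ + at → t = (0 − 5.00) / -3.3 = 1.52 s
v² = v₀² + 2aΔx → Δx = (0² − 5.00²)/(2·-3.3) = 3.79 m
Total time = 1.00 + 12.5 + 2.00 + 1.52 = 17.0 s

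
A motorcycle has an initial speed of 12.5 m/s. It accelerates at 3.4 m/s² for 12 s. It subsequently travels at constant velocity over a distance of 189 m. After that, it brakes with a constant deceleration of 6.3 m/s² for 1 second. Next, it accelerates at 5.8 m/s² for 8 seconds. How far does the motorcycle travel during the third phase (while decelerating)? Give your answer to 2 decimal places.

Phase 1 (accelerating): v₀ = 12.5 m/s, a = 3.4 m/s².
v = v₀ + at = 12.5 + (3.4)(12) = 53.3 m/s
Δx = v₀t + ½at² = 12.5·12 + 0.5·3.4·12² = 395 m

Phase 2 (constant speed): v₀ = 53.3 m/s, a = 0 m/s².
Constant speed: t = d/v = 189/53.3 = 3.55 s

Phase 3 (decelerating): v₀ = 53.3 m/s, a = -6.3 m/s².
v = v₀ + at = 53.3 + (-6.3)(1) = 47.0 m/s
Δx = v₀t + ½at² = 53.3·1 + 0.5·-6.3·1² = 50.1 m
Distance in phase 3 = 50.1 m

50.15 m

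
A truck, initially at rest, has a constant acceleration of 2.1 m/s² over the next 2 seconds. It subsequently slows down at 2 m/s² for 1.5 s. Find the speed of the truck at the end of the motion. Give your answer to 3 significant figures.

1.20 m/s

Phase 1 (accelerating): v₀ = 0 m/s, a = 2.1 m/s².
v = v₀ + at = 0 + (2.1)(2) = 4.20 m/s
Δx = v₀t + ½at² = 0·2 + 0.5·2.1·2² = 4.20 m

Phase 2 (decelerating): v₀ = 4.20 m/s, a = -2 m/s².
v = v₀ + at = 4.20 + (-2)(1.5) = 1.20 m/s
Δx = v₀t + ½at² = 4.20·1.5 + 0.5·-2·1.5² = 4.05 m
Final speed = 1.20 m/s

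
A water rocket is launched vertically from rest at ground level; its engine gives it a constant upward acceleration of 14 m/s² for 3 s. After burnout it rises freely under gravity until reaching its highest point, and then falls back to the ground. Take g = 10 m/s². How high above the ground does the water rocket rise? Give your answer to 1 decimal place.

Phase 1 (powered ascent): v₀ = 0 m/s, a = 14 m/s².
v = v₀ + at = 0 + (14)(3) = 42.0 m/s
Δx = v₀t + ½at² = 0·3 + 0.5·14·3² = 63.0 m

Phase 2 (coasting upward): v₀ = 42.0 m/s, a = -10 m/s².
v = v₀ + at → t = (0 − 42.0) / -10 = 4.20 s
v² = v₀² + 2aΔx → Δx = (0² − 42.0²)/(2·-10) = 88.2 m
Maximum height = 63.0 + 88.2 = 151 m

151.2 m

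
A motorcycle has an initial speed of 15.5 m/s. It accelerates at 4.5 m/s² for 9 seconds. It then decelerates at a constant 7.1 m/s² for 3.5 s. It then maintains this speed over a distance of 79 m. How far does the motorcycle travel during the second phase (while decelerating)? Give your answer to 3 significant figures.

153 m

Phase 1 (accelerating): v₀ = 15.5 m/s, a = 4.5 m/s².
v = v₀ + at = 15.5 + (4.5)(9) = 56.0 m/s
Δx = v₀t + ½at² = 15.5·9 + 0.5·4.5·9² = 322 m

Phase 2 (decelerating): v₀ = 56.0 m/s, a = -7.1 m/s².
v = v₀ + at = 56.0 + (-7.1)(3.5) = 31.2 m/s
Δx = v₀t + ½at² = 56.0·3.5 + 0.5·-7.1·3.5² = 153 m
Distance in phase 2 = 153 m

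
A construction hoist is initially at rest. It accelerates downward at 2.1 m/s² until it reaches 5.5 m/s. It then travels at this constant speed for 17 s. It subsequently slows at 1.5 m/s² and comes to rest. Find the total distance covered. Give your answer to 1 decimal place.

Phase 1 (accelerating): v₀ = 0 m/s, a = 2.1 m/s².
v = v₀ + at → t = (5.5 − 0) / 2.1 = 2.62 s
v² = v₀² + 2aΔx → Δx = (5.5² − 0²)/(2·2.1) = 7.20 m

Phase 2 (constant speed): v₀ = 5.50 m/s, a = 0 m/s².
v = v₀ + at = 5.50 + (0)(17) = 5.50 m/s
Δx = v₀t + ½at² = 5.50·17 + 0.5·0·17² = 93.5 m

Phase 3 (decelerating): v₀ = 5.50 m/s, a = -1.5 m/s².
v = v₀ + at → t = (0 − 5.50) / -1.5 = 3.67 s
v² = v₀² + 2aΔx → Δx = (0² − 5.50²)/(2·-1.5) = 10.1 m
Total distance = 7.20 + 93.5 + 10.1 = 111 m

110.8 m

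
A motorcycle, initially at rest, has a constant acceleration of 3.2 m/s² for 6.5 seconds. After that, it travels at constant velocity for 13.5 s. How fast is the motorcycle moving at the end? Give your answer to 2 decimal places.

20.80 m/s

Phase 1 (accelerating): v₀ = 0 m/s, a = 3.2 m/s².
v = v₀ + at = 0 + (3.2)(6.5) = 20.8 m/s
Δx = v₀t + ½at² = 0·6.5 + 0.5·3.2·6.5² = 67.6 m

Phase 2 (constant speed): v₀ = 20.8 m/s, a = 0 m/s².
v = v₀ + at = 20.8 + (0)(13.5) = 20.8 m/s
Δx = v₀t + ½at² = 20.8·13.5 + 0.5·0·13.5² = 281 m
Final speed = 20.8 m/s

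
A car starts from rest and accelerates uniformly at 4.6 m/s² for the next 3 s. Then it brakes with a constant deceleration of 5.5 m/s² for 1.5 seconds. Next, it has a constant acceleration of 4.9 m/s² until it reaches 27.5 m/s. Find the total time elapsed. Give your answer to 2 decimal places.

Phase 1 (accelerating): v₀ = 0 m/s, a = 4.6 m/s².
v = v₀ + at = 0 + (4.6)(3) = 13.8 m/s
Δx = v₀t + ½at² = 0·3 + 0.5·4.6·3² = 20.7 m

Phase 2 (decelerating): v₀ = 13.8 m/s, a = -5.5 m/s².
v = v₀ + at = 13.8 + (-5.5)(1.5) = 5.55 m/s
Δx = v₀t + ½at² = 13.8·1.5 + 0.5·-5.5·1.5² = 14.5 m

Phase 3 (accelerating): v₀ = 5.55 m/s, a = 4.9 m/s².
v = v₀ + at → t = (27.5 − 5.55) / 4.9 = 4.48 s
v² = v₀² + 2aΔx → Δx = (27.5² − 5.55²)/(2·4.9) = 74.0 m
Total time = 3.00 + 1.50 + 4.48 = 8.98 s

8.98 s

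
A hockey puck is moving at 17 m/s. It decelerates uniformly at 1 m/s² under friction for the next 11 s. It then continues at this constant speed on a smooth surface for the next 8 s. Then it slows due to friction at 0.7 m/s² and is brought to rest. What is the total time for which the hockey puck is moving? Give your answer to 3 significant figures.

Phase 1 (decelerating): v₀ = 17.0 m/s, a = -1 m/s².
v = v₀ + at = 17.0 + (-1)(11) = 6.00 m/s
Δx = v₀t + ½at² = 17.0·11 + 0.5·-1·11² = 126 m

Phase 2 (constant speed): v₀ = 6.00 m/s, a = 0 m/s².
v = v₀ + at = 6.00 + (0)(8) = 6.00 m/s
Δx = v₀t + ½at² = 6.00·8 + 0.5·0·8² = 48.0 m

Phase 3 (decelerating): v₀ = 6.00 m/s, a = -0.7 m/s².
v = v₀ + at → t = (0 − 6.00) / -0.7 = 8.57 s
v² = v₀² + 2aΔx → Δx = (0² − 6.00²)/(2·-0.7) = 25.7 m
Total time = 11.0 + 8.00 + 8.57 = 27.6 s

27.6 s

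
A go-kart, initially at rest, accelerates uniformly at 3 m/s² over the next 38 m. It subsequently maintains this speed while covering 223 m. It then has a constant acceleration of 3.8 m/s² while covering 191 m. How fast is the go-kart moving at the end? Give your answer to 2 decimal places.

Phase 1 (accelerating): v₀ = 0 m/s, a = 3 m/s².
v² = v₀² + 2aΔx = 0² + 2·3·38 = 228 → v = 15.1 m/s
t = (v − v₀)/a = (15.1 − 0)/3 = 5.03 s

Phase 2 (constant speed): v₀ = 15.1 m/s, a = 0 m/s².
Constant speed: t = d/v = 223/15.1 = 14.8 s

Phase 3 (accelerating): v₀ = 15.1 m/s, a = 3.8 m/s².
v² = v₀² + 2aΔx = 15.1² + 2·3.8·191 = 1680 → v = 41.0 m/s
t = (v − v₀)/a = (41.0 − 15.1)/3.8 = 6.81 s
Final speed = 41.0 m/s

40.98 m/s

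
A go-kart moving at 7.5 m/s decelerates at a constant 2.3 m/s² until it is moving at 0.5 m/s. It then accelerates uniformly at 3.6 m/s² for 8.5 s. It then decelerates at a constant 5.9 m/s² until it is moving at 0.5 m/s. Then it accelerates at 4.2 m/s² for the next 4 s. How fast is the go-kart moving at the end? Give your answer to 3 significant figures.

Phase 1 (decelerating): v₀ = 7.50 m/s, a = -2.3 m/s².
v = v₀ + at → t = (0.5 − 7.50) / -2.3 = 3.04 s
v² = v₀² + 2aΔx → Δx = (0.5² − 7.50²)/(2·-2.3) = 12.2 m

Phase 2 (accelerating): v₀ = 0.500 m/s, a = 3.6 m/s².
v = v₀ + at = 0.500 + (3.6)(8.5) = 31.1 m/s
Δx = v₀t + ½at² = 0.500·8.5 + 0.5·3.6·8.5² = 134 m

Phase 3 (decelerating): v₀ = 31.1 m/s, a = -5.9 m/s².
v = v₀ + at → t = (0.5 − 31.1) / -5.9 = 5.19 s
v² = v₀² + 2aΔx → Δx = (0.5² − 31.1²)/(2·-5.9) = 81.9 m

Phase 4 (accelerating): v₀ = 0.500 m/s, a = 4.2 m/s².
v = v₀ + at = 0.500 + (4.2)(4) = 17.3 m/s
Δx = v₀t + ½at² = 0.500·4 + 0.5·4.2·4² = 35.6 m
Final speed = 17.3 m/s

17.3 m/s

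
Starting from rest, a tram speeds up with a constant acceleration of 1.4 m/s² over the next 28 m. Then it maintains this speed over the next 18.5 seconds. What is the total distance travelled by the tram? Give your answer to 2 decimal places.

191.81 m

Phase 1 (accelerating): v₀ = 0 m/s, a = 1.4 m/s².
v² = v₀² + 2aΔx = 0² + 2·1.4·28 = 78.4 → v = 8.85 m/s
t = (v − v₀)/a = (8.85 − 0)/1.4 = 6.32 s

Phase 2 (constant speed): v₀ = 8.85 m/s, a = 0 m/s².
v = v₀ + at = 8.85 + (0)(18.5) = 8.85 m/s
Δx = v₀t + ½at² = 8.85·18.5 + 0.5·0·18.5² = 164 m
Total distance = 28.0 + 164 = 192 m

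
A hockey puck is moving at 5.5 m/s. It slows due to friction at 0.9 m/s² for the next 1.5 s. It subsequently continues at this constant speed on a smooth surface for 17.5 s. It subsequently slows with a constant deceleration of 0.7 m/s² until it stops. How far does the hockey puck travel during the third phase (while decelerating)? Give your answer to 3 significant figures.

12.3 m

Phase 1 (decelerating): v₀ = 5.50 m/s, a = -0.9 m/s².
v = v₀ + at = 5.50 + (-0.9)(1.5) = 4.15 m/s
Δx = v₀t + ½at² = 5.50·1.5 + 0.5·-0.9·1.5² = 7.24 m

Phase 2 (constant speed): v₀ = 4.15 m/s, a = 0 m/s².
v = v₀ + at = 4.15 + (0)(17.5) = 4.15 m/s
Δx = v₀t + ½at² = 4.15·17.5 + 0.5·0·17.5² = 72.6 m

Phase 3 (decelerating): v₀ = 4.15 m/s, a = -0.7 m/s².
v = v₀ + at → t = (0 − 4.15) / -0.7 = 5.93 s
v² = v₀² + 2aΔx → Δx = (0² − 4.15²)/(2·-0.7) = 12.3 m
Distance in phase 3 = 12.3 m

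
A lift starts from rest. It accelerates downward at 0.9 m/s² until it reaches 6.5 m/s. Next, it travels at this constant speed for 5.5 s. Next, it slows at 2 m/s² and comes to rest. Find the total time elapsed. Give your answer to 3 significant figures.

16.0 s

Phase 1 (accelerating): v₀ = 0 m/s, a = 0.9 m/s².
v = v₀ + at → t = (6.5 − 0) / 0.9 = 7.22 s
v² = v₀² + 2aΔx → Δx = (6.5² − 0²)/(2·0.9) = 23.5 m

Phase 2 (constant speed): v₀ = 6.50 m/s, a = 0 m/s².
v = v₀ + at = 6.50 + (0)(5.5) = 6.50 m/s
Δx = v₀t + ½at² = 6.50·5.5 + 0.5·0·5.5² = 35.8 m

Phase 3 (decelerating): v₀ = 6.50 m/s, a = -2 m/s².
v = v₀ + at → t = (0 − 6.50) / -2 = 3.25 s
v² = v₀² + 2aΔx → Δx = (0² − 6.50²)/(2·-2) = 10.6 m
Total time = 7.22 + 5.50 + 3.25 = 16.0 s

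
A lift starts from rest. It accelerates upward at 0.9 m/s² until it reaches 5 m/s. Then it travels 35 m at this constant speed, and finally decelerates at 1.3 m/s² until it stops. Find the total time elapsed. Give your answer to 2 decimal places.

16.40 s

Phase 1 (accelerating): v₀ = 0 m/s, a = 0.9 m/s².
v = v₀ + at → t = (5 − 0) / 0.9 = 5.56 s
v² = v₀² + 2aΔx → Δx = (5² − 0²)/(2·0.9) = 13.9 m

Phase 2 (constant speed): v₀ = 5.00 m/s, a = 0 m/s².
Constant speed: t = d/v = 35/5.00 = 7.00 s

Phase 3 (decelerating): v₀ = 5.00 m/s, a = -1.3 m/s².
v = v₀ + at → t = (0 − 5.00) / -1.3 = 3.85 s
v² = v₀² + 2aΔx → Δx = (0² − 5.00²)/(2·-1.3) = 9.62 m
Total time = 5.56 + 7.00 + 3.85 = 16.4 s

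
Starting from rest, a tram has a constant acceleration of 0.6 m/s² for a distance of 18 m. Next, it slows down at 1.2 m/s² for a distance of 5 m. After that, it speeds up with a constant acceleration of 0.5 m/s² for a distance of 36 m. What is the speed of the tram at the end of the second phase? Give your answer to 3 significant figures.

Phase 1 (accelerating): v₀ = 0 m/s, a = 0.6 m/s².
v² = v₀² + 2aΔx = 0² + 2·0.6·18 = 21.6 → v = 4.65 m/s
t = (v − v₀)/a = (4.65 − 0)/0.6 = 7.75 s

Phase 2 (decelerating): v₀ = 4.65 m/s, a = -1.2 m/s².
v² = v₀² + 2aΔx = 4.65² + 2·-1.2·5 = 9.60 → v = 3.10 m/s
t = (v − v₀)/a = (3.10 − 4.65)/-1.2 = 1.29 s
Speed at end of phase 2 = 3.10 m/s

3.10 m/s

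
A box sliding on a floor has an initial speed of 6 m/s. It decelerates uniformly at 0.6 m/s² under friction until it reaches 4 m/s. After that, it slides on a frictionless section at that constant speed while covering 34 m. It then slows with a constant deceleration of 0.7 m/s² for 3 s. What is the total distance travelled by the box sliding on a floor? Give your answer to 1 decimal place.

59.5 m

Phase 1 (decelerating): v₀ = 6.00 m/s, a = -0.6 m/s².
v = v₀ + at → t = (4 − 6.00) / -0.6 = 3.33 s
v² = v₀² + 2aΔx → Δx = (4² − 6.00²)/(2·-0.6) = 16.7 m

Phase 2 (constant speed): v₀ = 4.00 m/s, a = 0 m/s².
Constant speed: t = d/v = 34/4.00 = 8.50 s

Phase 3 (decelerating): v₀ = 4.00 m/s, a = -0.7 m/s².
v = v₀ + at = 4.00 + (-0.7)(3) = 1.90 m/s
Δx = v₀t + ½at² = 4.00·3 + 0.5·-0.7·3² = 8.85 m
Total distance = 16.7 + 34.0 + 8.85 = 59.5 m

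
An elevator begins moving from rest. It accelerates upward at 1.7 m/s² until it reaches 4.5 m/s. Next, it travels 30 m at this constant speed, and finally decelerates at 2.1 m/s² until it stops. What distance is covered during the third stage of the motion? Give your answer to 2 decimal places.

4.82 m

Phase 1 (accelerating): v₀ = 0 m/s, a = 1.7 m/s².
v = v₀ + at → t = (4.5 − 0) / 1.7 = 2.65 s
v² = v₀² + 2aΔx → Δx = (4.5² − 0²)/(2·1.7) = 5.96 m

Phase 2 (constant speed): v₀ = 4.50 m/s, a = 0 m/s².
Constant speed: t = d/v = 30/4.50 = 6.67 s

Phase 3 (decelerating): v₀ = 4.50 m/s, a = -2.1 m/s².
v = v₀ + at → t = (0 − 4.50) / -2.1 = 2.14 s
v² = v₀² + 2aΔx → Δx = (0² − 4.50²)/(2·-2.1) = 4.82 m
Distance in phase 3 = 4.82 m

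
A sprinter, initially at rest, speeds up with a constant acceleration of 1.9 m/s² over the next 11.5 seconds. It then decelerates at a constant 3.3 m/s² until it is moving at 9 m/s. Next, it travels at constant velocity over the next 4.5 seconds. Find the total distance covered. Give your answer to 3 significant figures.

Phase 1 (accelerating): v₀ = 0 m/s, a = 1.9 m/s².
v = v₀ + at = 0 + (1.9)(11.5) = 21.8 m/s
Δx = v₀t + ½at² = 0·11.5 + 0.5·1.9·11.5² = 126 m

Phase 2 (decelerating): v₀ = 21.8 m/s, a = -3.3 m/s².
v = v₀ + at → t = (9 − 21.8) / -3.3 = 3.89 s
v² = v₀² + 2aΔx → Δx = (9² − 21.8²)/(2·-3.3) = 60.1 m

Phase 3 (constant speed): v₀ = 9.00 m/s, a = 0 m/s².
v = v₀ + at = 9.00 + (0)(4.5) = 9.00 m/s
Δx = v₀t + ½at² = 9.00·4.5 + 0.5·0·4.5² = 40.5 m
Total distance = 126 + 60.1 + 40.5 = 226 m

226 m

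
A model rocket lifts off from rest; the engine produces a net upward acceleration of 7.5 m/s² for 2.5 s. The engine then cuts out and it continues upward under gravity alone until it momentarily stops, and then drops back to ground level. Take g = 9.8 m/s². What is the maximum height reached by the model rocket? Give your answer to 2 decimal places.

Phase 1 (powered ascent): v₀ = 0 m/s, a = 7.5 m/s².
v = v₀ + at = 0 + (7.5)(2.5) = 18.8 m/s
Δx = v₀t + ½at² = 0·2.5 + 0.5·7.5·2.5² = 23.4 m

Phase 2 (coasting upward): v₀ = 18.8 m/s, a = -9.8 m/s².
v = v₀ + at → t = (0 − 18.8) / -9.8 = 1.91 s
v² = v₀² + 2aΔx → Δx = (0² − 18.8²)/(2·-9.8) = 17.9 m
Maximum height = 23.4 + 17.9 = 41.4 m

41.37 m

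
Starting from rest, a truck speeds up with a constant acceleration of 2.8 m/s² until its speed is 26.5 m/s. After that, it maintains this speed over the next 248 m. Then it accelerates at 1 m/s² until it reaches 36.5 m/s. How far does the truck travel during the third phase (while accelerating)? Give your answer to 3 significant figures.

Phase 1 (accelerating): v₀ = 0 m/s, a = 2.8 m/s².
v = v₀ + at → t = (26.5 − 0) / 2.8 = 9.46 s
v² = v₀² + 2aΔx → Δx = (26.5² − 0²)/(2·2.8) = 125 m

Phase 2 (constant speed): v₀ = 26.5 m/s, a = 0 m/s².
Constant speed: t = d/v = 248/26.5 = 9.36 s

Phase 3 (accelerating): v₀ = 26.5 m/s, a = 1 m/s².
v = v₀ + at → t = (36.5 − 26.5) / 1 = 10.0 s
v² = v₀² + 2aΔx → Δx = (36.5² − 26.5²)/(2·1) = 315 m
Distance in phase 3 = 315 m

315 m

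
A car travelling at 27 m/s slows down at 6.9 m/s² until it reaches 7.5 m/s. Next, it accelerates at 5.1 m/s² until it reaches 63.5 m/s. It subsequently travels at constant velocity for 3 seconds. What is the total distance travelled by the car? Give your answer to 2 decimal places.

629.05 m

Phase 1 (decelerating): v₀ = 27.0 m/s, a = -6.9 m/s².
v = v₀ + at → t = (7.5 − 27.0) / -6.9 = 2.83 s
v² = v₀² + 2aΔx → Δx = (7.5² − 27.0²)/(2·-6.9) = 48.8 m

Phase 2 (accelerating): v₀ = 7.50 m/s, a = 5.1 m/s².
v = v₀ + at → t = (63.5 − 7.50) / 5.1 = 11.0 s
v² = v₀² + 2aΔx → Δx = (63.5² − 7.50²)/(2·5.1) = 390 m

Phase 3 (constant speed): v₀ = 63.5 m/s, a = 0 m/s².
v = v₀ + at = 63.5 + (0)(3) = 63.5 m/s
Δx = v₀t + ½at² = 63.5·3 + 0.5·0·3² = 190 m
Total distance = 48.8 + 390 + 190 = 629 m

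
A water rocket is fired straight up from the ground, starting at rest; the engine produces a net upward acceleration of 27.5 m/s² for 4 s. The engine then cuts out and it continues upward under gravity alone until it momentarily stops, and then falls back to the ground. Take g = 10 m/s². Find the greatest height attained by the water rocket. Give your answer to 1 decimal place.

Phase 1 (powered ascent): v₀ = 0 m/s, a = 27.5 m/s².
v = v₀ + at = 0 + (27.5)(4) = 110 m/s
Δx = v₀t + ½at² = 0·4 + 0.5·27.5·4² = 220 m

Phase 2 (coasting upward): v₀ = 110 m/s, a = -10 m/s².
v = v₀ + at → t = (0 − 110) / -10 = 11.0 s
v² = v₀² + 2aΔx → Δx = (0² − 110²)/(2·-10) = 605 m
Maximum height = 220 + 605 = 825 m

825.0 m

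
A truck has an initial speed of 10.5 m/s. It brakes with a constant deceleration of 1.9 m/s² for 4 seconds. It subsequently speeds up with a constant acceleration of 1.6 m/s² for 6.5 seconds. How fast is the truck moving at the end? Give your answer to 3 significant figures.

Phase 1 (decelerating): v₀ = 10.5 m/s, a = -1.9 m/s².
v = v₀ + at = 10.5 + (-1.9)(4) = 2.90 m/s
Δx = v₀t + ½at² = 10.5·4 + 0.5·-1.9·4² = 26.8 m

Phase 2 (accelerating): v₀ = 2.90 m/s, a = 1.6 m/s².
v = v₀ + at = 2.90 + (1.6)(6.5) = 13.3 m/s
Δx = v₀t + ½at² = 2.90·6.5 + 0.5·1.6·6.5² = 52.7 m
Final speed = 13.3 m/s

13.3 m/s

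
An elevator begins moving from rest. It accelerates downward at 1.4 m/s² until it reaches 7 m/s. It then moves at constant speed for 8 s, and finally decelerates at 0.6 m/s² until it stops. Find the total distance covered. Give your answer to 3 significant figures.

Phase 1 (accelerating): v₀ = 0 m/s, a = 1.4 m/s².
v = v₀ + at → t = (7 − 0) / 1.4 = 5.00 s
v² = v₀² + 2aΔx → Δx = (7² − 0²)/(2·1.4) = 17.5 m

Phase 2 (constant speed): v₀ = 7.00 m/s, a = 0 m/s².
v = v₀ + at = 7.00 + (0)(8) = 7.00 m/s
Δx = v₀t + ½at² = 7.00·8 + 0.5·0·8² = 56.0 m

Phase 3 (decelerating): v₀ = 7.00 m/s, a = -0.6 m/s².
v = v₀ + at → t = (0 − 7.00) / -0.6 = 11.7 s
v² = v₀² + 2aΔx → Δx = (0² − 7.00²)/(2·-0.6) = 40.8 m
Total distance = 17.5 + 56.0 + 40.8 = 114 m

114 m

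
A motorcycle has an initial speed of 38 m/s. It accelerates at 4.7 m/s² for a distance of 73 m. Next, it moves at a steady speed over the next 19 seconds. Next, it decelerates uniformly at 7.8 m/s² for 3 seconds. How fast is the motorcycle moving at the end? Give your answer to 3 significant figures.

Phase 1 (accelerating): v₀ = 38.0 m/s, a = 4.7 m/s².
v² = v₀² + 2aΔx = 38.0² + 2·4.7·73 = 2130 → v = 46.2 m/s
t = (v − v₀)/a = (46.2 − 38.0)/4.7 = 1.73 s

Phase 2 (constant speed): v₀ = 46.2 m/s, a = 0 m/s².
v = v₀ + at = 46.2 + (0)(19) = 46.2 m/s
Δx = v₀t + ½at² = 46.2·19 + 0.5·0·19² = 877 m

Phase 3 (decelerating): v₀ = 46.2 m/s, a = -7.8 m/s².
v = v₀ + at = 46.2 + (-7.8)(3) = 22.8 m/s
Δx = v₀t + ½at² = 46.2·3 + 0.5·-7.8·3² = 103 m
Final speed = 22.8 m/s

22.8 m/s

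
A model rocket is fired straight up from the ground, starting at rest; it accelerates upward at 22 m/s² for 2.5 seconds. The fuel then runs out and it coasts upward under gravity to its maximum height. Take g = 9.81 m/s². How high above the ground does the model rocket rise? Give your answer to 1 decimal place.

Phase 1 (powered ascent): v₀ = 0 m/s, a = 22 m/s².
v = v₀ + at = 0 + (22)(2.5) = 55.0 m/s
Δx = v₀t + ½at² = 0·2.5 + 0.5·22·2.5² = 68.8 m

Phase 2 (coasting upward): v₀ = 55.0 m/s, a = -9.81 m/s².
v = v₀ + at → t = (0 − 55.0) / -9.81 = 5.61 s
v² = v₀² + 2aΔx → Δx = (0² − 55.0²)/(2·-9.81) = 154 m
Maximum height = 68.8 + 154 = 223 m

222.9 m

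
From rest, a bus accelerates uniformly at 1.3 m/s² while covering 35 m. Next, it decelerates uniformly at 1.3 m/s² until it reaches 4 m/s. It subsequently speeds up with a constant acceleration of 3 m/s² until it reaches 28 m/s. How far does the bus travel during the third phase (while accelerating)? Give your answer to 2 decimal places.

Phase 1 (accelerating): v₀ = 0 m/s, a = 1.3 m/s².
v² = v₀² + 2aΔx = 0² + 2·1.3·35 = 91.0 → v = 9.54 m/s
t = (v − v₀)/a = (9.54 − 0)/1.3 = 7.34 s

Phase 2 (decelerating): v₀ = 9.54 m/s, a = -1.3 m/s².
v = v₀ + at → t = (4 − 9.54) / -1.3 = 4.26 s
v² = v₀² + 2aΔx → Δx = (4² − 9.54²)/(2·-1.3) = 28.8 m

Phase 3 (accelerating): v₀ = 4.00 m/s, a = 3 m/s².
v = v₀ + at → t = (28 − 4.00) / 3 = 8.00 s
v² = v₀² + 2aΔx → Δx = (28² − 4.00²)/(2·3) = 128 m
Distance in phase 3 = 128 m

128.00 m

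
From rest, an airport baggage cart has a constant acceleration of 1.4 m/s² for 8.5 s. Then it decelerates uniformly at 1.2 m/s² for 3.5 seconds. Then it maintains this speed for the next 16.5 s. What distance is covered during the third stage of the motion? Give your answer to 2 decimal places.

Phase 1 (accelerating): v₀ = 0 m/s, a = 1.4 m/s².
v = v₀ + at = 0 + (1.4)(8.5) = 11.9 m/s
Δx = v₀t + ½at² = 0·8.5 + 0.5·1.4·8.5² = 50.6 m

Phase 2 (decelerating): v₀ = 11.9 m/s, a = -1.2 m/s².
v = v₀ + at = 11.9 + (-1.2)(3.5) = 7.70 m/s
Δx = v₀t + ½at² = 11.9·3.5 + 0.5·-1.2·3.5² = 34.3 m

Phase 3 (constant speed): v₀ = 7.70 m/s, a = 0 m/s².
v = v₀ + at = 7.70 + (0)(16.5) = 7.70 m/s
Δx = v₀t + ½at² = 7.70·16.5 + 0.5·0·16.5² = 127 m
Distance in phase 3 = 127 m

127.05 m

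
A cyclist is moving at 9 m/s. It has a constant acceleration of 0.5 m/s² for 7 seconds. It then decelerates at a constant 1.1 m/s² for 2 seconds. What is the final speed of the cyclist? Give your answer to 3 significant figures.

Phase 1 (accelerating): v₀ = 9.00 m/s, a = 0.5 m/s².
v = v₀ + at = 9.00 + (0.5)(7) = 12.5 m/s
Δx = v₀t + ½at² = 9.00·7 + 0.5·0.5·7² = 75.2 m

Phase 2 (decelerating): v₀ = 12.5 m/s, a = -1.1 m/s².
v = v₀ + at = 12.5 + (-1.1)(2) = 10.3 m/s
Δx = v₀t + ½at² = 12.5·2 + 0.5·-1.1·2² = 22.8 m
Final speed = 10.3 m/s

10.3 m/s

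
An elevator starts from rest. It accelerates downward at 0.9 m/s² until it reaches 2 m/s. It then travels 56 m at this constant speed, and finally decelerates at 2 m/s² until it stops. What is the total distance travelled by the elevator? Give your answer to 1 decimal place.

59.2 m

Phase 1 (accelerating): v₀ = 0 m/s, a = 0.9 m/s².
v = v₀ + at → t = (2 − 0) / 0.9 = 2.22 s
v² = v₀² + 2aΔx → Δx = (2² − 0²)/(2·0.9) = 2.22 m

Phase 2 (constant speed): v₀ = 2.00 m/s, a = 0 m/s².
Constant speed: t = d/v = 56/2.00 = 28.0 s

Phase 3 (decelerating): v₀ = 2.00 m/s, a = -2 m/s².
v = v₀ + at → t = (0 − 2.00) / -2 = 1.00 s
v² = v₀² + 2aΔx → Δx = (0² − 2.00²)/(2·-2) = 1.00 m
Total distance = 2.22 + 56.0 + 1.00 = 59.2 m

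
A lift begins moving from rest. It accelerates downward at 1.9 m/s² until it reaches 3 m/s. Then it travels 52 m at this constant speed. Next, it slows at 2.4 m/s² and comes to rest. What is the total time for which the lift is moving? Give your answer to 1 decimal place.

Phase 1 (accelerating): v₀ = 0 m/s, a = 1.9 m/s².
v = v₀ + at → t = (3 − 0) / 1.9 = 1.58 s
v² = v₀² + 2aΔx → Δx = (3² − 0²)/(2·1.9) = 2.37 m

Phase 2 (constant speed): v₀ = 3.00 m/s, a = 0 m/s².
Constant speed: t = d/v = 52/3.00 = 17.3 s

Phase 3 (decelerating): v₀ = 3.00 m/s, a = -2.4 m/s².
v = v₀ + at → t = (0 − 3.00) / -2.4 = 1.25 s
v² = v₀² + 2aΔx → Δx = (0² − 3.00²)/(2·-2.4) = 1.88 m
Total time = 1.58 + 17.3 + 1.25 = 20.2 s

20.2 s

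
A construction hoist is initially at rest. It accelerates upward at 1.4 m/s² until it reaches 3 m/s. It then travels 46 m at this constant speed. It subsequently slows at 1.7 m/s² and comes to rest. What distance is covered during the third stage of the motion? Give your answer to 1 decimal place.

2.6 m

Phase 1 (accelerating): v₀ = 0 m/s, a = 1.4 m/s².
v = v₀ + at → t = (3 − 0) / 1.4 = 2.14 s
v² = v₀² + 2aΔx → Δx = (3² − 0²)/(2·1.4) = 3.21 m

Phase 2 (constant speed): v₀ = 3.00 m/s, a = 0 m/s².
Constant speed: t = d/v = 46/3.00 = 15.3 s

Phase 3 (decelerating): v₀ = 3.00 m/s, a = -1.7 m/s².
v = v₀ + at → t = (0 − 3.00) / -1.7 = 1.76 s
v² = v₀² + 2aΔx → Δx = (0² − 3.00²)/(2·-1.7) = 2.65 m
Distance in phase 3 = 2.65 m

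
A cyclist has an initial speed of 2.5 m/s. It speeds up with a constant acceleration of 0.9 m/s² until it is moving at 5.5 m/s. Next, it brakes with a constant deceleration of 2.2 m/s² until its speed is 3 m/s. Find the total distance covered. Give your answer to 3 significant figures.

18.2 m

Phase 1 (accelerating): v₀ = 2.50 m/s, a = 0.9 m/s².
v = v₀ + at → t = (5.5 − 2.50) / 0.9 = 3.33 s
v² = v₀² + 2aΔx → Δx = (5.5² − 2.50²)/(2·0.9) = 13.3 m

Phase 2 (decelerating): v₀ = 5.50 m/s, a = -2.2 m/s².
v = v₀ + at → t = (3 − 5.50) / -2.2 = 1.14 s
v² = v₀² + 2aΔx → Δx = (3² − 5.50²)/(2·-2.2) = 4.83 m
Total distance = 13.3 + 4.83 = 18.2 m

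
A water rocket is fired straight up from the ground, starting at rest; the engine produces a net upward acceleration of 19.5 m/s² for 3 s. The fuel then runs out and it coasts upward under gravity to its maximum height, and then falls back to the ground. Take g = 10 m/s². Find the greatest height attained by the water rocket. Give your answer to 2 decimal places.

258.86 m

Phase 1 (powered ascent): v₀ = 0 m/s, a = 19.5 m/s².
v = v₀ + at = 0 + (19.5)(3) = 58.5 m/s
Δx = v₀t + ½at² = 0·3 + 0.5·19.5·3² = 87.8 m

Phase 2 (coasting upward): v₀ = 58.5 m/s, a = -10 m/s².
v = v₀ + at → t = (0 − 58.5) / -10 = 5.85 s
v² = v₀² + 2aΔx → Δx = (0² − 58.5²)/(2·-10) = 171 m
Maximum height = 87.8 + 171 = 259 m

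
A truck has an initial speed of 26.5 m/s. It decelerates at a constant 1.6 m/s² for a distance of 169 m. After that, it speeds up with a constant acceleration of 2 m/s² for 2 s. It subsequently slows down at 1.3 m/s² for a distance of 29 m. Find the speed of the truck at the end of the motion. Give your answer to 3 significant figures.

14.3 m/s

Phase 1 (decelerating): v₀ = 26.5 m/s, a = -1.6 m/s².
v² = v₀² + 2aΔx = 26.5² + 2·-1.6·169 = 161 → v = 12.7 m/s
t = (v − v₀)/a = (12.7 − 26.5)/-1.6 = 8.62 s

Phase 2 (accelerating): v₀ = 12.7 m/s, a = 2 m/s².
v = v₀ + at = 12.7 + (2)(2) = 16.7 m/s
Δx = v₀t + ½at² = 12.7·2 + 0.5·2·2² = 29.4 m

Phase 3 (decelerating): v₀ = 16.7 m/s, a = -1.3 m/s².
v² = v₀² + 2aΔx = 16.7² + 2·-1.3·29 = 204 → v = 14.3 m/s
t = (v − v₀)/a = (14.3 − 16.7)/-1.3 = 1.87 s
Final speed = 14.3 m/s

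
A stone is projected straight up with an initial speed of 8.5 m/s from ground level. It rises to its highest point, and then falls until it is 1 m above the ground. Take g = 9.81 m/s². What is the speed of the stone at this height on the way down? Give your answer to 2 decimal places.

7.25 m/s

Phase 1 (rising): v₀ = 8.50 m/s, a = -9.81 m/s².
v = v₀ + at → t = (0 − 8.50) / -9.81 = 0.866 s
v² = v₀² + 2aΔx → Δx = (0² − 8.50²)/(2·-9.81) = 3.68 m

Phase 2 (falling): v₀ = 0 m/s, a = -9.81 m/s².
Falls 2.68 m from rest: t = √(2·2.68/9.81) = 0.740 s; v = g·t = 7.25 m/s.
Final speed = 7.25 m/s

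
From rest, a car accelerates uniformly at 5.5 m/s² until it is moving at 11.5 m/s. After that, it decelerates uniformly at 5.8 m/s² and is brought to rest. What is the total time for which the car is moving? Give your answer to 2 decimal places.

Phase 1 (accelerating): v₀ = 0 m/s, a = 5.5 m/s².
v = v₀ + at → t = (11.5 − 0) / 5.5 = 2.09 s
v² = v₀² + 2aΔx → Δx = (11.5² − 0²)/(2·5.5) = 12.0 m

Phase 2 (decelerating): v₀ = 11.5 m/s, a = -5.8 m/s².
v = v₀ + at → t = (0 − 11.5) / -5.8 = 1.98 s
v² = v₀² + 2aΔx → Δx = (0² − 11.5²)/(2·-5.8) = 11.4 m
Total time = 2.09 + 1.98 = 4.07 s

4.07 s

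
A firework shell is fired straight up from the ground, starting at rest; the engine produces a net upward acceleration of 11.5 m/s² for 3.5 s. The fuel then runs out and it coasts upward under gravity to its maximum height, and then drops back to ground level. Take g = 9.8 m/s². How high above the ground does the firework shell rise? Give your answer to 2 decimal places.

153.09 m

Phase 1 (powered ascent): v₀ = 0 m/s, a = 11.5 m/s².
v = v₀ + at = 0 + (11.5)(3.5) = 40.2 m/s
Δx = v₀t + ½at² = 0·3.5 + 0.5·11.5·3.5² = 70.4 m

Phase 2 (coasting upward): v₀ = 40.2 m/s, a = -9.8 m/s².
v = v₀ + at → t = (0 − 40.2) / -9.8 = 4.11 s
v² = v₀² + 2aΔx → Δx = (0² − 40.2²)/(2·-9.8) = 82.7 m
Maximum height = 70.4 + 82.7 = 153 m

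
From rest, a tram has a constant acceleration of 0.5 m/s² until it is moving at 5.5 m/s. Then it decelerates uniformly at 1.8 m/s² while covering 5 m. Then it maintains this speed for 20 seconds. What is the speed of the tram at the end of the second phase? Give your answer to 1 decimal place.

3.5 m/s

Phase 1 (accelerating): v₀ = 0 m/s, a = 0.5 m/s².
v = v₀ + at → t = (5.5 − 0) / 0.5 = 11.0 s
v² = v₀² + 2aΔx → Δx = (5.5² − 0²)/(2·0.5) = 30.2 m

Phase 2 (decelerating): v₀ = 5.50 m/s, a = -1.8 m/s².
v² = v₀² + 2aΔx = 5.50² + 2·-1.8·5 = 12.2 → v = 3.50 m/s
t = (v − v₀)/a = (3.50 − 5.50)/-1.8 = 1.11 s
Speed at end of phase 2 = 3.50 m/s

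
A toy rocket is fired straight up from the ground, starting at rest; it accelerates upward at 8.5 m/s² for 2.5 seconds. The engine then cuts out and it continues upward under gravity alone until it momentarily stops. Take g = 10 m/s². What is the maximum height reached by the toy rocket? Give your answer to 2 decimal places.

Phase 1 (powered ascent): v₀ = 0 m/s, a = 8.5 m/s².
v = v₀ + at = 0 + (8.5)(2.5) = 21.2 m/s
Δx = v₀t + ½at² = 0·2.5 + 0.5·8.5·2.5² = 26.6 m

Phase 2 (coasting upward): v₀ = 21.2 m/s, a = -10 m/s².
v = v₀ + at → t = (0 − 21.2) / -10 = 2.12 s
v² = v₀² + 2aΔx → Δx = (0² − 21.2²)/(2·-10) = 22.6 m
Maximum height = 26.6 + 22.6 = 49.1 m

49.14 m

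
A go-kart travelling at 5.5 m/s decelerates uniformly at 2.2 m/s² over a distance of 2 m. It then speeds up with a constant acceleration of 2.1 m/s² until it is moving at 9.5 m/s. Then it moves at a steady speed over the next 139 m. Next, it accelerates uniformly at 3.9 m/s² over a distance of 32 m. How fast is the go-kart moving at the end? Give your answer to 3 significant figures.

18.4 m/s

Phase 1 (decelerating): v₀ = 5.50 m/s, a = -2.2 m/s².
v² = v₀² + 2aΔx = 5.50² + 2·-2.2·2 = 21.4 → v = 4.63 m/s
t = (v − v₀)/a = (4.63 − 5.50)/-2.2 = 0.395 s

Phase 2 (accelerating): v₀ = 4.63 m/s, a = 2.1 m/s².
v = v₀ + at → t = (9.5 − 4.63) / 2.1 = 2.32 s
v² = v₀² + 2aΔx → Δx = (9.5² − 4.63²)/(2·2.1) = 16.4 m

Phase 3 (constant speed): v₀ = 9.50 m/s, a = 0 m/s².
Constant speed: t = d/v = 139/9.50 = 14.6 s

Phase 4 (accelerating): v₀ = 9.50 m/s, a = 3.9 m/s².
v² = v₀² + 2aΔx = 9.50² + 2·3.9·32 = 340 → v = 18.4 m/s
t = (v − v₀)/a = (18.4 − 9.50)/3.9 = 2.29 s
Final speed = 18.4 m/s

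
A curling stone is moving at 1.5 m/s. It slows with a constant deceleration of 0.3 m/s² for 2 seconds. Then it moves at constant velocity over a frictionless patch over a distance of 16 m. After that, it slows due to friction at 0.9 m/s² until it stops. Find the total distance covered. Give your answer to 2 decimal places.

Phase 1 (decelerating): v₀ = 1.50 m/s, a = -0.3 m/s².
v = v₀ + at = 1.50 + (-0.3)(2) = 0.900 m/s
Δx = v₀t + ½at² = 1.50·2 + 0.5·-0.3·2² = 2.40 m

Phase 2 (constant speed): v₀ = 0.900 m/s, a = 0 m/s².
Constant speed: t = d/v = 16/0.900 = 17.8 s

Phase 3 (decelerating): v₀ = 0.900 m/s, a = -0.9 m/s².
v = v₀ + at → t = (0 − 0.900) / -0.9 = 1.00 s
v² = v₀² + 2aΔx → Δx = (0² − 0.900²)/(2·-0.9) = 0.450 m
Total distance = 2.40 + 16.0 + 0.450 = 18.9 m

18.85 m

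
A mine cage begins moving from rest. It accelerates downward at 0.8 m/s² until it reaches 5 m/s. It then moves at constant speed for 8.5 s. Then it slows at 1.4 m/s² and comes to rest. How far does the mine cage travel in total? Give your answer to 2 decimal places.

Phase 1 (accelerating): v₀ = 0 m/s, a = 0.8 m/s².
v = v₀ + at → t = (5 − 0) / 0.8 = 6.25 s
v² = v₀² + 2aΔx → Δx = (5² − 0²)/(2·0.8) = 15.6 m

Phase 2 (constant speed): v₀ = 5.00 m/s, a = 0 m/s².
v = v₀ + at = 5.00 + (0)(8.5) = 5.00 m/s
Δx = v₀t + ½at² = 5.00·8.5 + 0.5·0·8.5² = 42.5 m

Phase 3 (decelerating): v₀ = 5.00 m/s, a = -1.4 m/s².
v = v₀ + at → t = (0 − 5.00) / -1.4 = 3.57 s
v² = v₀² + 2aΔx → Δx = (0² − 5.00²)/(2·-1.4) = 8.93 m
Total distance = 15.6 + 42.5 + 8.93 = 67.1 m

67.05 m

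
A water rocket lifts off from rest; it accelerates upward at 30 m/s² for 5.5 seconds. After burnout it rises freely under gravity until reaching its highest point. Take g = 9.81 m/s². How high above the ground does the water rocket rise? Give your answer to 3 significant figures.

1840 m

Phase 1 (powered ascent): v₀ = 0 m/s, a = 30 m/s².
v = v₀ + at = 0 + (30)(5.5) = 165 m/s
Δx = v₀t + ½at² = 0·5.5 + 0.5·30·5.5² = 454 m

Phase 2 (coasting upward): v₀ = 165 m/s, a = -9.81 m/s².
v = v₀ + at → t = (0 − 165) / -9.81 = 16.8 s
v² = v₀² + 2aΔx → Δx = (0² − 165²)/(2·-9.81) = 1390 m
Maximum height = 454 + 1390 = 1840 m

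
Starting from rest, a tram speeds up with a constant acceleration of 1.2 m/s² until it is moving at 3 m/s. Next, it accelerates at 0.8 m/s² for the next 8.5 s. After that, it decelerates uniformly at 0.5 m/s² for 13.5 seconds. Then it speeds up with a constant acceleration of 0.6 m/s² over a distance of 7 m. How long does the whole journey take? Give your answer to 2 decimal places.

Phase 1 (accelerating): v₀ = 0 m/s, a = 1.2 m/s².
v = v₀ + at → t = (3 − 0) / 1.2 = 2.50 s
v² = v₀² + 2aΔx → Δx = (3² − 0²)/(2·1.2) = 3.75 m

Phase 2 (accelerating): v₀ = 3.00 m/s, a = 0.8 m/s².
v = v₀ + at = 3.00 + (0.8)(8.5) = 9.80 m/s
Δx = v₀t + ½at² = 3.00·8.5 + 0.5·0.8·8.5² = 54.4 m

Phase 3 (decelerating): v₀ = 9.80 m/s, a = -0.5 m/s².
v = v₀ + at = 9.80 + (-0.5)(13.5) = 3.05 m/s
Δx = v₀t + ½at² = 9.80·13.5 + 0.5·-0.5·13.5² = 86.7 m

Phase 4 (accelerating): v₀ = 3.05 m/s, a = 0.6 m/s².
v² = v₀² + 2aΔx = 3.05² + 2·0.6·7 = 17.7 → v = 4.21 m/s
t = (v − v₀)/a = (4.21 − 3.05)/0.6 = 1.93 s
Total time = 2.50 + 8.50 + 13.5 + 1.93 = 26.4 s

26.43 s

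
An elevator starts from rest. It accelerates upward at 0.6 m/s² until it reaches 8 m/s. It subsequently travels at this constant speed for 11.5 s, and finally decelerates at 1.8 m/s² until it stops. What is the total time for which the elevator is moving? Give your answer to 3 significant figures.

Phase 1 (accelerating): v₀ = 0 m/s, a = 0.6 m/s².
v = v₀ + at → t = (8 − 0) / 0.6 = 13.3 s
v² = v₀² + 2aΔx → Δx = (8² − 0²)/(2·0.6) = 53.3 m

Phase 2 (constant speed): v₀ = 8.00 m/s, a = 0 m/s².
v = v₀ + at = 8.00 + (0)(11.5) = 8.00 m/s
Δx = v₀t + ½at² = 8.00·11.5 + 0.5·0·11.5² = 92.0 m

Phase 3 (decelerating): v₀ = 8.00 m/s, a = -1.8 m/s².
v = v₀ + at → t = (0 − 8.00) / -1.8 = 4.44 s
v² = v₀² + 2aΔx → Δx = (0² − 8.00²)/(2·-1.8) = 17.8 m
Total time = 13.3 + 11.5 + 4.44 = 29.3 s

29.3 s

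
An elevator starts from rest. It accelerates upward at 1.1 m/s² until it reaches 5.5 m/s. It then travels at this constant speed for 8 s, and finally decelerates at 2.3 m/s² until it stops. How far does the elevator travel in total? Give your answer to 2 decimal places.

64.33 m

Phase 1 (accelerating): v₀ = 0 m/s, a = 1.1 m/s².
v = v₀ + at → t = (5.5 − 0) / 1.1 = 5.00 s
v² = v₀² + 2aΔx → Δx = (5.5² − 0²)/(2·1.1) = 13.7 m

Phase 2 (constant speed): v₀ = 5.50 m/s, a = 0 m/s².
v = v₀ + at = 5.50 + (0)(8) = 5.50 m/s
Δx = v₀t + ½at² = 5.50·8 + 0.5·0·8² = 44.0 m

Phase 3 (decelerating): v₀ = 5.50 m/s, a = -2.3 m/s².
v = v₀ + at → t = (0 − 5.50) / -2.3 = 2.39 s
v² = v₀² + 2aΔx → Δx = (0² − 5.50²)/(2·-2.3) = 6.58 m
Total distance = 13.7 + 44.0 + 6.58 = 64.3 m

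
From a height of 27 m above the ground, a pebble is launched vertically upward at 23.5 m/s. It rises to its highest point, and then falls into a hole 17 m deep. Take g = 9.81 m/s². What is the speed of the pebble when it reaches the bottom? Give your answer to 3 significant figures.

37.6 m/s

Phase 1 (rising): v₀ = 23.5 m/s, a = -9.81 m/s².
v = v₀ + at → t = (0 − 23.5) / -9.81 = 2.40 s
v² = v₀² + 2aΔx → Δx = (0² − 23.5²)/(2·-9.81) = 28.1 m

Phase 2 (falling): v₀ = 0 m/s, a = -9.81 m/s².
Falls 72.1 m from rest: t = √(2·72.1/9.81) = 3.84 s; v = g·t = 37.6 m/s.
Final speed = 37.6 m/s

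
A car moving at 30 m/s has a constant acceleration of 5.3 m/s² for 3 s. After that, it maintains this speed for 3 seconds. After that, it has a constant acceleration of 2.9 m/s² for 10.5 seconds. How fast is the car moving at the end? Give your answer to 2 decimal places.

Phase 1 (accelerating): v₀ = 30.0 m/s, a = 5.3 m/s².
v = v₀ + at = 30.0 + (5.3)(3) = 45.9 m/s
Δx = v₀t + ½at² = 30.0·3 + 0.5·5.3·3² = 114 m

Phase 2 (constant speed): v₀ = 45.9 m/s, a = 0 m/s².
v = v₀ + at = 45.9 + (0)(3) = 45.9 m/s
Δx = v₀t + ½at² = 45.9·3 + 0.5·0·3² = 138 m

Phase 3 (accelerating): v₀ = 45.9 m/s, a = 2.9 m/s².
v = v₀ + at = 45.9 + (2.9)(10.5) = 76.3 m/s
Δx = v₀t + ½at² = 45.9·10.5 + 0.5·2.9·10.5² = 642 m
Final speed = 76.3 m/s

76.35 m/s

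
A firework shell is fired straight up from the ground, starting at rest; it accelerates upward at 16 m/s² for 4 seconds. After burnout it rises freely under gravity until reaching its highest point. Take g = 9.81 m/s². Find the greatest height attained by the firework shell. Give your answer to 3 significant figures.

Phase 1 (powered ascent): v₀ = 0 m/s, a = 16 m/s².
v = v₀ + at = 0 + (16)(4) = 64.0 m/s
Δx = v₀t + ½at² = 0·4 + 0.5·16·4² = 128 m

Phase 2 (coasting upward): v₀ = 64.0 m/s, a = -9.81 m/s².
v = v₀ + at → t = (0 − 64.0) / -9.81 = 6.52 s
v² = v₀² + 2aΔx → Δx = (0² − 64.0²)/(2·-9.81) = 209 m
Maximum height = 128 + 209 = 337 m

337 m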